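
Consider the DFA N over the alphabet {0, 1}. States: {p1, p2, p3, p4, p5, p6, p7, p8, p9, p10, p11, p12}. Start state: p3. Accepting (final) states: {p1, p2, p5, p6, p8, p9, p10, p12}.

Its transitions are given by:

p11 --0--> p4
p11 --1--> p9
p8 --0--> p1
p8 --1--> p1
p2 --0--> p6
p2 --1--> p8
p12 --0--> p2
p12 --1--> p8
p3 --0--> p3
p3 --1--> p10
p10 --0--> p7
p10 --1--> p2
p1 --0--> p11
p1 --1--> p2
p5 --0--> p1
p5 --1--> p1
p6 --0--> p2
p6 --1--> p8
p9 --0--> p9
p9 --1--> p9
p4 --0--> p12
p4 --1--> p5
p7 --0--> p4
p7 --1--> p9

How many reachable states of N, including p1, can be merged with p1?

Every state is reachable, so we keep all 12.
Initial partition by acceptance: {p1,p2,p5,p6,p8,p9,p10,p12} | {p3,p4,p7,p11}.
Split {p1,p2,p5,p6,p8,p9,p10,p12} by δ(·,0) → {p2,p5,p6,p8,p9,p12} and {p1,p10}.
Refine {p2,p5,p6,p8,p9,p12} on symbol 0: members go to different blocks, giving {p2,p6,p9,p12} and {p5,p8}.
On input 1, block {p2,p6,p9,p12} splits into {p2,p6,p12} and {p9}.
Refine {p3,p4,p7,p11} on symbol 0: members go to different blocks, giving {p3,p7,p11} and {p4}.
Refine {p3,p7,p11} on symbol 0: members go to different blocks, giving {p7,p11} and {p3}.
Stable partition: {p2,p6,p12} | {p7,p11} | {p1,p10} | {p5,p8} | {p9} | {p4} | {p3} — 7 equivalence classes.
State p1 belongs to the block {p1,p10}, which has 2 states.

2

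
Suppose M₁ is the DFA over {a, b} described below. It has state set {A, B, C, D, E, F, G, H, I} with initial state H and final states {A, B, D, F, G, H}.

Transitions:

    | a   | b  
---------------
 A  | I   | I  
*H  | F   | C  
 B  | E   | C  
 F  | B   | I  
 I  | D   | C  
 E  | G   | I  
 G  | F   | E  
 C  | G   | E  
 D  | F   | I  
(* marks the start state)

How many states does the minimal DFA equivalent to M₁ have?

First remove the unreachable states {A}; 8 states remain.
Initial partition by acceptance: {B,D,F,G,H} | {C,E,I}.
Split {B,D,F,G,H} by δ(·,a) → {D,F,G,H} and {B}.
Split {D,F,G,H} by δ(·,a) → {D,G,H} and {F}.
The partition is now stable with 4 blocks: {D,G,H} | {C,E,I} | {B} | {F}.

4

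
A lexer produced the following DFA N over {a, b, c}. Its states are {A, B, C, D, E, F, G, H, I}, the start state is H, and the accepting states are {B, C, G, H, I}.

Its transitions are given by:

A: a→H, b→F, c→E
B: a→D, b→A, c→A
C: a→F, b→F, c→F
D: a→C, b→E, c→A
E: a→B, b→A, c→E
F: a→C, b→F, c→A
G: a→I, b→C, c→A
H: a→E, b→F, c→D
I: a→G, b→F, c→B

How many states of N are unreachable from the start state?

2

BFS from H reaches {A, B, C, D, E, F, H}; the 2 state(s) G, I are never visited.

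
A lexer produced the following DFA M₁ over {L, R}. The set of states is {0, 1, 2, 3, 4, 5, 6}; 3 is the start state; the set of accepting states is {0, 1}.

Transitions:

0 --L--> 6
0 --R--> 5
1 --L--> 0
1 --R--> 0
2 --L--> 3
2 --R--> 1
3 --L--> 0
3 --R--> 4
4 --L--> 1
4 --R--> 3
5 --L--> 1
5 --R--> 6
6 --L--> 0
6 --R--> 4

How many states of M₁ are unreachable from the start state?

1

BFS from 3 reaches {0, 1, 3, 4, 5, 6}; the 1 state(s) 2 are never visited.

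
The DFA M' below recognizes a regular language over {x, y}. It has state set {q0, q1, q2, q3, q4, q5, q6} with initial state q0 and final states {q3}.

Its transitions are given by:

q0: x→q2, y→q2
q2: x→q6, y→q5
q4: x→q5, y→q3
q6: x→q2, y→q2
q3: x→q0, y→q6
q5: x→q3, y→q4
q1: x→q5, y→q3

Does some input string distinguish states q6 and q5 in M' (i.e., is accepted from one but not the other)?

Yes

States {q1} cannot be reached from the start state, so discard them.
Initial partition by acceptance: {q3} | {q0,q2,q4,q5,q6}.
On input x, block {q0,q2,q4,q5,q6} splits into {q0,q2,q4,q6} and {q5}.
Split {q0,q2,q4,q6} by δ(·,x) → {q0,q2,q6} and {q4}.
On input y, block {q0,q2,q6} splits into {q0,q6} and {q2}.
Stable partition: {q3} | {q0,q6} | {q5} | {q4} | {q2} — 5 equivalence classes.
q6 and q5 end up in different blocks, so they are distinguishable. For instance, the string 'x' is accepted from only q5.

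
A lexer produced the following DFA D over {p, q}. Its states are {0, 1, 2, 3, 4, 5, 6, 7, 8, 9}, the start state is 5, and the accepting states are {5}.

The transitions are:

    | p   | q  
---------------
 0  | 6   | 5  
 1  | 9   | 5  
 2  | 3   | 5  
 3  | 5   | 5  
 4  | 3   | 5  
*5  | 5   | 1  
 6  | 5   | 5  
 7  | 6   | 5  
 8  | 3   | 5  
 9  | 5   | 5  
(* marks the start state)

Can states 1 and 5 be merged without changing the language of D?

States {0,2,3,4,6,7,8} cannot be reached from the start state, so discard them.
Initial partition by acceptance: {5} | {1,9}.
On input p, block {1,9} splits into {1} and {9}.
Stable partition: {5} | {1} | {9} — 3 equivalence classes.
1 and 5 end up in different blocks, so they are distinguishable. For instance, the string 'ε' is accepted from only 5.

No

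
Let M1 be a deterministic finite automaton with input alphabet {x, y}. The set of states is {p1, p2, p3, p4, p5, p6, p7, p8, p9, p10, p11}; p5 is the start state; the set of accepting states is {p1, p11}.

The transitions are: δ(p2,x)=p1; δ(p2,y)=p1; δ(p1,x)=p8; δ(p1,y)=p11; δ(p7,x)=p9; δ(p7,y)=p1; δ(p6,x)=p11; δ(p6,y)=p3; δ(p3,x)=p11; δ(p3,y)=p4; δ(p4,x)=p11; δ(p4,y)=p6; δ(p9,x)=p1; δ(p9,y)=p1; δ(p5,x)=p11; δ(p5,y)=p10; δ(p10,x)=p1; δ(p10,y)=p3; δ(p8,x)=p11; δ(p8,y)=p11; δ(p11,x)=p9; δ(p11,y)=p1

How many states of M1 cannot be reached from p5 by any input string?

2

No path from p5 leads to p2, p7; the other 9 states are all reachable.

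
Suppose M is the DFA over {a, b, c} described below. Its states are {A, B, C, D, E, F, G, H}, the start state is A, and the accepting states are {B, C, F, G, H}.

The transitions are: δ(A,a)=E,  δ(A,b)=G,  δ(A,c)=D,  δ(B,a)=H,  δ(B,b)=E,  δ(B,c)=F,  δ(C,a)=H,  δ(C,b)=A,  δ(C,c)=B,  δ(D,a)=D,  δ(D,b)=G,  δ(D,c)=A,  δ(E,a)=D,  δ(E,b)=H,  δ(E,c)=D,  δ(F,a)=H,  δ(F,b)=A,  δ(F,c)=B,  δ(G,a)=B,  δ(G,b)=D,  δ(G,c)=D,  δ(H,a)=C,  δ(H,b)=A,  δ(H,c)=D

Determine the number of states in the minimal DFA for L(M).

3

All states are reachable from the start state.
Start with accepting vs non-accepting: {B,C,F,G,H} | {A,D,E}.
Refine {B,C,F,G,H} on symbol c: members go to different blocks, giving {B,C,F} and {G,H}.
No further refinement is possible. Final partition (3 blocks): {B,C,F} | {A,D,E} | {G,H}.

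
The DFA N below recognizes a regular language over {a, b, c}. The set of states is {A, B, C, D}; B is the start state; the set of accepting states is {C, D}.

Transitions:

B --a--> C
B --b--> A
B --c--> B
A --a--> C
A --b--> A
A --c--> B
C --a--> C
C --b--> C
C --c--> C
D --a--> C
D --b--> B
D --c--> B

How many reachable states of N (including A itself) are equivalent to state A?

First remove the unreachable states {D}; 3 states remain.
P0 = {C} | {A,B}.
Stable partition: {C} | {A,B} — 2 equivalence classes.
The equivalence class containing A is {A,B}, of size 2.

2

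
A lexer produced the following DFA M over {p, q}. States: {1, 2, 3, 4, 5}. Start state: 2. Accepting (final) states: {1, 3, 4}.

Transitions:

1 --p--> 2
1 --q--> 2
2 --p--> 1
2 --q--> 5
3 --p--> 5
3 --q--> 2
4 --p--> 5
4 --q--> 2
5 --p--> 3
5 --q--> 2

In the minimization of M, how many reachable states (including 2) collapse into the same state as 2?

States {4} cannot be reached from the start state, so discard them.
Start with accepting vs non-accepting: {1,3} | {2,5}.
The partition is now stable with 2 blocks: {1,3} | {2,5}.
State 2 belongs to the block {2,5}, which has 2 states.

2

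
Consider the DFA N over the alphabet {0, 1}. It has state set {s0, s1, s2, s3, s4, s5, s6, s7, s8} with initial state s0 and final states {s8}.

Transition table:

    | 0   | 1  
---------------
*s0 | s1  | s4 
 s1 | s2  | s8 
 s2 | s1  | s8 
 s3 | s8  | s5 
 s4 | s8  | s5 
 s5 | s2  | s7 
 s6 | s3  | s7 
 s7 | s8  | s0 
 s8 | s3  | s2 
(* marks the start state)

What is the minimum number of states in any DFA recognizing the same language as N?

States {s6} cannot be reached from the start state, so discard them.
P0 = {s8} | {s0,s1,s2,s3,s4,s5,s7}.
Split {s0,s1,s2,s3,s4,s5,s7} by δ(·,0) → {s0,s1,s2,s5} and {s3,s4,s7}.
Refine {s0,s1,s2,s5} on symbol 1: members go to different blocks, giving {s0,s5} and {s1,s2}.
No further refinement is possible. Final partition (4 blocks): {s8} | {s0,s5} | {s3,s4,s7} | {s1,s2}.

4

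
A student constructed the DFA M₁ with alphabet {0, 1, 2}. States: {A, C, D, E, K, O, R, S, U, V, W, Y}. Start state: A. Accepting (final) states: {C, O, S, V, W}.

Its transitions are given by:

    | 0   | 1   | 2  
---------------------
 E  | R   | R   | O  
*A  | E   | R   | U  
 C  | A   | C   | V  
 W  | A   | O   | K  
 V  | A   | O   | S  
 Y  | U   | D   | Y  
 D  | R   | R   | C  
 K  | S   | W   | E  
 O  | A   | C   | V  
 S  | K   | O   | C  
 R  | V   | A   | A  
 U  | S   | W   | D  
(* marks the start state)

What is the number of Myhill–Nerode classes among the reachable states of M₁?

Reachable states from the start: {A,C,D,E,K,O,R,S,U,V,W}. Unreachable: {Y} — drop them.
Initial partition by acceptance: {C,O,S,V,W} | {A,D,E,K,R,U}.
Split {C,O,S,V,W} by δ(·,2) → {C,O,S,V} and {W}.
On input 0, block {A,D,E,K,R,U} splits into {K,R,U} and {A,D,E}.
Refine {C,O,S,V} on symbol 0: members go to different blocks, giving {C,O,V} and {S}.
Refine {C,O,V} on symbol 2: members go to different blocks, giving {C,O} and {V}.
Refine {K,R,U} on symbol 0: members go to different blocks, giving {K,U} and {R}.
Refine {A,D,E} on symbol 0: members go to different blocks, giving {D,E} and {A}.
No further refinement is possible. Final partition (8 blocks): {C,O} | {K,U} | {W} | {D,E} | {S} | {V} | {R} | {A}.

8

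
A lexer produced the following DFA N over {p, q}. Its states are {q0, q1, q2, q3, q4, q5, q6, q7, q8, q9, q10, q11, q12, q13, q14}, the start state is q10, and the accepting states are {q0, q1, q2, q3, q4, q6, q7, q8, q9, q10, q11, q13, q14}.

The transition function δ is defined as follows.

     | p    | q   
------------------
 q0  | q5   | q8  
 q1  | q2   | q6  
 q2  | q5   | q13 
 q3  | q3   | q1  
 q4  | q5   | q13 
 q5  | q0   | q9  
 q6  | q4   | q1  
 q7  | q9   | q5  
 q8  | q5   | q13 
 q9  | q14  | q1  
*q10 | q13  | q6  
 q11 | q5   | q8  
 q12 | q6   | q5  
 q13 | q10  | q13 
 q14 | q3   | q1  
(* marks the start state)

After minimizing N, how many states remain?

7

First remove the unreachable states {q7,q11,q12}; 12 states remain.
P0 = {q0,q1,q2,q3,q4,q6,q8,q9,q10,q13,q14} | {q5}.
Split {q0,q1,q2,q3,q4,q6,q8,q9,q10,q13,q14} by δ(·,p) → {q1,q3,q6,q9,q10,q13,q14} and {q0,q2,q4,q8}.
On input p, block {q1,q3,q6,q9,q10,q13,q14} splits into {q3,q9,q10,q13,q14} and {q1,q6}.
Refine {q3,q9,q10,q13,q14} on symbol q: members go to different blocks, giving {q3,q9,q10,q14} and {q13}.
On input p, block {q3,q9,q10,q14} splits into {q3,q9,q14} and {q10}.
On input q, block {q0,q2,q4,q8} splits into {q2,q4,q8} and {q0}.
Stable partition: {q3,q9,q14} | {q5} | {q2,q4,q8} | {q1,q6} | {q13} | {q10} | {q0} — 7 equivalence classes.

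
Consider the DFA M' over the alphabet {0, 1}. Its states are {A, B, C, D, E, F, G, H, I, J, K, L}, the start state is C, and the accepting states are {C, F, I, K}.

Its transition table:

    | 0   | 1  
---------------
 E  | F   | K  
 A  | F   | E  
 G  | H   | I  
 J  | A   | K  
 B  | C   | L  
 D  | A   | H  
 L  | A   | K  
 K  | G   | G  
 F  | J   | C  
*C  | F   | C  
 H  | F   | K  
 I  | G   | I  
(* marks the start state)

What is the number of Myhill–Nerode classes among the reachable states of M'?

Reachable states from the start: {A,C,E,F,G,H,I,J,K}. Unreachable: {B,D,L} — drop them.
Initial partition by acceptance: {C,F,I,K} | {A,E,G,H,J}.
Refine {C,F,I,K} on symbol 0: members go to different blocks, giving {F,I,K} and {C}.
Refine {F,I,K} on symbol 1: members go to different blocks, giving {F} and {I} and {K}.
Refine {A,E,G,H,J} on symbol 0: members go to different blocks, giving {A,E,H} and {G,J}.
Split {A,E,H} by δ(·,1) → {E,H} and {A}.
Split {G,J} by δ(·,0) → {G} and {J}.
Stable partition: {F} | {E,H} | {C} | {I} | {K} | {G} | {A} | {J} — 8 equivalence classes.

8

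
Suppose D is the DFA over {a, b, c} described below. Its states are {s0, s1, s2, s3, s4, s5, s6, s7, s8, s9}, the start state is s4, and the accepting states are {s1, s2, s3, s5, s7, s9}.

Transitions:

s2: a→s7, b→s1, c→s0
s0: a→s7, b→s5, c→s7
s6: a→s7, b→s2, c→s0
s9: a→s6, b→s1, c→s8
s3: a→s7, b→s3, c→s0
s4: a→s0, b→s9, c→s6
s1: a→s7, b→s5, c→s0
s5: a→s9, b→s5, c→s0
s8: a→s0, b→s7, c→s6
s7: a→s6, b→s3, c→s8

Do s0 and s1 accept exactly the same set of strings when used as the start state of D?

No

All states are reachable from the start state.
Start with accepting vs non-accepting: {s1,s2,s3,s5,s7,s9} | {s0,s4,s6,s8}.
Split {s1,s2,s3,s5,s7,s9} by δ(·,a) → {s1,s2,s3,s5} and {s7,s9}.
On input a, block {s0,s4,s6,s8} splits into {s0,s6} and {s4,s8}.
On input c, block {s0,s6} splits into {s0} and {s6}.
Stable partition: {s1,s2,s3,s5} | {s0} | {s7,s9} | {s4,s8} | {s6} — 5 equivalence classes.
s0 and s1 end up in different blocks, so they are distinguishable. For instance, the string 'ε' is accepted from only s1.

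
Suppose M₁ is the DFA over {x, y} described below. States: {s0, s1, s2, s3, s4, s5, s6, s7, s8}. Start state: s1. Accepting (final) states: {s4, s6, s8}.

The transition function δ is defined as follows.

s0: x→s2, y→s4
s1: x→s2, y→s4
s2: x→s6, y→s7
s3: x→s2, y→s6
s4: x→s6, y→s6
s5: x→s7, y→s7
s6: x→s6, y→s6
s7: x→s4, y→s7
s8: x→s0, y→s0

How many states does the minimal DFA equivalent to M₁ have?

States {s0,s3,s5,s8} cannot be reached from the start state, so discard them.
Initial partition by acceptance: {s4,s6} | {s1,s2,s7}.
Refine {s1,s2,s7} on symbol x: members go to different blocks, giving {s2,s7} and {s1}.
No further refinement is possible. Final partition (3 blocks): {s4,s6} | {s2,s7} | {s1}.

3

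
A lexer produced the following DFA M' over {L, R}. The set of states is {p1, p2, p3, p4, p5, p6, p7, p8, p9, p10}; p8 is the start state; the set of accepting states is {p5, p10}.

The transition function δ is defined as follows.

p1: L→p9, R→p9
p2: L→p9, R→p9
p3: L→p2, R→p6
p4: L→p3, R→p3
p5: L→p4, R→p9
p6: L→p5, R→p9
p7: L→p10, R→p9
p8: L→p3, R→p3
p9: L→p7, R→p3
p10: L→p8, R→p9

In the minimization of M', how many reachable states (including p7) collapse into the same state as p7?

States {p1} cannot be reached from the start state, so discard them.
Start with accepting vs non-accepting: {p5,p10} | {p2,p3,p4,p6,p7,p8,p9}.
Refine {p2,p3,p4,p6,p7,p8,p9} on symbol L: members go to different blocks, giving {p2,p3,p4,p8,p9} and {p6,p7}.
On input L, block {p2,p3,p4,p8,p9} splits into {p2,p3,p4,p8} and {p9}.
On input L, block {p2,p3,p4,p8} splits into {p3,p4,p8} and {p2}.
On input L, block {p3,p4,p8} splits into {p4,p8} and {p3}.
Stable partition: {p5,p10} | {p4,p8} | {p6,p7} | {p9} | {p2} | {p3} — 6 equivalence classes.
The equivalence class containing p7 is {p6,p7}, of size 2.

2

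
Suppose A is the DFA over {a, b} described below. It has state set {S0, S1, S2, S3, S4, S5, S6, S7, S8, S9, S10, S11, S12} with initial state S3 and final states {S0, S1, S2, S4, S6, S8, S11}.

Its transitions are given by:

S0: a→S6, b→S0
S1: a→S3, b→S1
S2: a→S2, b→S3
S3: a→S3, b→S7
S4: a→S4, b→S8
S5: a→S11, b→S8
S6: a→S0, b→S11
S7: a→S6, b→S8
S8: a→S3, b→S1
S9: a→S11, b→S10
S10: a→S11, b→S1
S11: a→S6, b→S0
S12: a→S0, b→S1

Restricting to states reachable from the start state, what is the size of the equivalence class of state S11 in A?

3

Reachable states from the start: {S0,S1,S3,S6,S7,S8,S11}. Unreachable: {S2,S4,S5,S9,S10,S12} — drop them.
Initial partition by acceptance: {S0,S1,S6,S8,S11} | {S3,S7}.
Split {S0,S1,S6,S8,S11} by δ(·,a) → {S0,S6,S11} and {S1,S8}.
On input a, block {S3,S7} splits into {S3} and {S7}.
The partition is now stable with 4 blocks: {S0,S6,S11} | {S3} | {S1,S8} | {S7}.
State S11 belongs to the block {S0,S6,S11}, which has 3 states.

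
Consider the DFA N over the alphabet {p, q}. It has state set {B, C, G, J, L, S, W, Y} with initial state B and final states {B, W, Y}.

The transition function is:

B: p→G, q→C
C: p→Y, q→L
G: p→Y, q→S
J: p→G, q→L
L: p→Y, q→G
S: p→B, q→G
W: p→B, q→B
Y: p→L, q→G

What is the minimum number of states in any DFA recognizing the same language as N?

2

States {J,W} cannot be reached from the start state, so discard them.
Start with accepting vs non-accepting: {B,Y} | {C,G,L,S}.
The partition is now stable with 2 blocks: {B,Y} | {C,G,L,S}.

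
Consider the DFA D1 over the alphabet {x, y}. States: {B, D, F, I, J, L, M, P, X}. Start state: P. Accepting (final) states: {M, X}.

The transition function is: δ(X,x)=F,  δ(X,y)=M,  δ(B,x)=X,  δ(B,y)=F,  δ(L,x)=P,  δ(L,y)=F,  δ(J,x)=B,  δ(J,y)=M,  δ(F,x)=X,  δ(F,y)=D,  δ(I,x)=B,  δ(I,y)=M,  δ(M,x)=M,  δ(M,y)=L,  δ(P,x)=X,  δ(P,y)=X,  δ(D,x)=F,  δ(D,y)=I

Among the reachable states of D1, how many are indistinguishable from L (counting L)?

1

First remove the unreachable states {J}; 8 states remain.
Start with accepting vs non-accepting: {M,X} | {B,D,F,I,L,P}.
Split {M,X} by δ(·,x) → {X} and {M}.
Split {B,D,F,I,L,P} by δ(·,x) → {D,I,L} and {B,F,P}.
Split {D,I,L} by δ(·,y) → {I} and {L} and {D}.
Split {B,F,P} by δ(·,y) → {P} and {B} and {F}.
The partition is now stable with 8 blocks: {X} | {I} | {M} | {P} | {L} | {D} | {B} | {F}.
State L belongs to the block {L}, which has 1 states.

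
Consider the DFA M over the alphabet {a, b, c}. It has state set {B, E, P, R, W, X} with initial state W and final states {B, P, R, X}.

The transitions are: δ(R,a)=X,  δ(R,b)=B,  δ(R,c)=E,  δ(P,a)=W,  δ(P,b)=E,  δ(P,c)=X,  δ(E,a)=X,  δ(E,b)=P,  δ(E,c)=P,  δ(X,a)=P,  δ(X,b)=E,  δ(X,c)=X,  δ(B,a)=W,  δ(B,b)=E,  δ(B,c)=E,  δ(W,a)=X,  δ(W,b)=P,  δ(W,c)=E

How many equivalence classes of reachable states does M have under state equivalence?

4

States {B,R} cannot be reached from the start state, so discard them.
P0 = {P,X} | {E,W}.
On input a, block {P,X} splits into {P} and {X}.
Refine {E,W} on symbol c: members go to different blocks, giving {W} and {E}.
No further refinement is possible. Final partition (4 blocks): {P} | {W} | {X} | {E}.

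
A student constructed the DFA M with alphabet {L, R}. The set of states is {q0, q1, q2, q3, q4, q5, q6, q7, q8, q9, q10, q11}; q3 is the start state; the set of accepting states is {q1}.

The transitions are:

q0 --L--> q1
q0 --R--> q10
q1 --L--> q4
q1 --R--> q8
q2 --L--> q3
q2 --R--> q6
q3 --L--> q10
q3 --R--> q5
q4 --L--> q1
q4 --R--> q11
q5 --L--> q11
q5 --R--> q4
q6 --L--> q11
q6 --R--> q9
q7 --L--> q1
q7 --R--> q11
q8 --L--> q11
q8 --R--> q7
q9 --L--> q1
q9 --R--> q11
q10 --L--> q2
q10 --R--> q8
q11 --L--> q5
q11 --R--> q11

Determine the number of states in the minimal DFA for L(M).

First remove the unreachable states {q0}; 11 states remain.
Start with accepting vs non-accepting: {q1} | {q2,q3,q4,q5,q6,q7,q8,q9,q10,q11}.
Refine {q2,q3,q4,q5,q6,q7,q8,q9,q10,q11} on symbol L: members go to different blocks, giving {q2,q3,q5,q6,q8,q10,q11} and {q4,q7,q9}.
On input R, block {q2,q3,q5,q6,q8,q10,q11} splits into {q2,q3,q10,q11} and {q5,q6,q8}.
On input L, block {q2,q3,q10,q11} splits into {q2,q3,q10} and {q11}.
The partition is now stable with 5 blocks: {q1} | {q2,q3,q10} | {q4,q7,q9} | {q5,q6,q8} | {q11}.

5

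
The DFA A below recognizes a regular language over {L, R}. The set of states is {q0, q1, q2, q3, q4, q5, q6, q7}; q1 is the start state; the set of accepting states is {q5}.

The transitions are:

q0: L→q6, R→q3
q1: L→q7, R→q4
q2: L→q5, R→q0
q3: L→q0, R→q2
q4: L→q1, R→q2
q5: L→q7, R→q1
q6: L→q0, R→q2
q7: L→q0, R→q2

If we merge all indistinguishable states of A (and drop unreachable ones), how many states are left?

All states are reachable from the start state.
Initial partition by acceptance: {q5} | {q0,q1,q2,q3,q4,q6,q7}.
Refine {q0,q1,q2,q3,q4,q6,q7} on symbol L: members go to different blocks, giving {q0,q1,q3,q4,q6,q7} and {q2}.
Split {q0,q1,q3,q4,q6,q7} by δ(·,R) → {q3,q4,q6,q7} and {q0,q1}.
No further refinement is possible. Final partition (4 blocks): {q5} | {q3,q4,q6,q7} | {q2} | {q0,q1}.

4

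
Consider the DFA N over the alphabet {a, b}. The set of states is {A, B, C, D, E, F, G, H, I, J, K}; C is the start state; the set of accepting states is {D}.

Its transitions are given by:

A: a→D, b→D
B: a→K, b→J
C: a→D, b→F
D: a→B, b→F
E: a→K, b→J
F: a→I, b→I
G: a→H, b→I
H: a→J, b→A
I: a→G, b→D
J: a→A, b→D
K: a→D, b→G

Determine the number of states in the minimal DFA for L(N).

10

States {E} cannot be reached from the start state, so discard them.
P0 = {D} | {A,B,C,F,G,H,I,J,K}.
Split {A,B,C,F,G,H,I,J,K} by δ(·,a) → {B,F,G,H,I,J} and {A,C,K}.
Split {B,F,G,H,I,J} by δ(·,a) → {F,G,H,I} and {B,J}.
Split {F,G,H,I} by δ(·,a) → {F,G,I} and {H}.
Refine {F,G,I} on symbol a: members go to different blocks, giving {F,I} and {G}.
Refine {F,I} on symbol a: members go to different blocks, giving {F} and {I}.
Refine {A,C,K} on symbol b: members go to different blocks, giving {A} and {C} and {K}.
On input a, block {B,J} splits into {B} and {J}.
No further refinement is possible. Final partition (10 blocks): {D} | {F} | {A} | {B} | {H} | {G} | {I} | {C} | {K} | {J}.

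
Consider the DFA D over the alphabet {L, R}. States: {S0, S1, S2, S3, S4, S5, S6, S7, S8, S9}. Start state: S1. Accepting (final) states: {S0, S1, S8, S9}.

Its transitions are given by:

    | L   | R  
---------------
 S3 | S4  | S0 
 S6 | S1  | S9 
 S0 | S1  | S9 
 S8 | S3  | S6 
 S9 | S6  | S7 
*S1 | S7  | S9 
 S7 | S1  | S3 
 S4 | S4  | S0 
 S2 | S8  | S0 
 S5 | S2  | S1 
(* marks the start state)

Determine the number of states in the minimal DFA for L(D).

6

Reachable states from the start: {S0,S1,S3,S4,S6,S7,S9}. Unreachable: {S2,S5,S8} — drop them.
P0 = {S0,S1,S9} | {S3,S4,S6,S7}.
Refine {S0,S1,S9} on symbol L: members go to different blocks, giving {S1,S9} and {S0}.
Refine {S1,S9} on symbol R: members go to different blocks, giving {S1} and {S9}.
Split {S3,S4,S6,S7} by δ(·,L) → {S3,S4} and {S6,S7}.
Refine {S6,S7} on symbol R: members go to different blocks, giving {S6} and {S7}.
Stable partition: {S1} | {S3,S4} | {S0} | {S9} | {S6} | {S7} — 6 equivalence classes.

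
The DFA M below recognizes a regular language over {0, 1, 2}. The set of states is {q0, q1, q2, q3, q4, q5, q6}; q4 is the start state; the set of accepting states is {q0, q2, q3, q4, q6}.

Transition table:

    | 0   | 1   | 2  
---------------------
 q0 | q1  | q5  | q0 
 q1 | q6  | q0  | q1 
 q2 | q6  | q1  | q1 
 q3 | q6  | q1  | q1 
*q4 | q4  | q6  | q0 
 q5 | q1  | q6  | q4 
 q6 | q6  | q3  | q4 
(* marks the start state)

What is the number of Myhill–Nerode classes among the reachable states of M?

6

States {q2} cannot be reached from the start state, so discard them.
P0 = {q0,q3,q4,q6} | {q1,q5}.
Split {q0,q3,q4,q6} by δ(·,0) → {q3,q4,q6} and {q0}.
Refine {q3,q4,q6} on symbol 1: members go to different blocks, giving {q4,q6} and {q3}.
On input 1, block {q4,q6} splits into {q4} and {q6}.
On input 0, block {q1,q5} splits into {q1} and {q5}.
No further refinement is possible. Final partition (6 blocks): {q4} | {q1} | {q0} | {q3} | {q6} | {q5}.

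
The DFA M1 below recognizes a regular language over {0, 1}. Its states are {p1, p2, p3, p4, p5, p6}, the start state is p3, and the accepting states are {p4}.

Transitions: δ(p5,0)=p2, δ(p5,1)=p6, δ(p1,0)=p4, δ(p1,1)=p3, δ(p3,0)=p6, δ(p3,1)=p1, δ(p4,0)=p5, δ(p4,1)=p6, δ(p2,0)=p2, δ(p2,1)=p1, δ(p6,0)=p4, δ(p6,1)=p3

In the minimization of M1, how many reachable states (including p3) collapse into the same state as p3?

1

Every state is reachable, so we keep all 6.
Initial partition by acceptance: {p4} | {p1,p2,p3,p5,p6}.
Refine {p1,p2,p3,p5,p6} on symbol 0: members go to different blocks, giving {p2,p3,p5} and {p1,p6}.
Split {p2,p3,p5} by δ(·,0) → {p2,p5} and {p3}.
No further refinement is possible. Final partition (4 blocks): {p4} | {p2,p5} | {p1,p6} | {p3}.
State p3 belongs to the block {p3}, which has 1 states.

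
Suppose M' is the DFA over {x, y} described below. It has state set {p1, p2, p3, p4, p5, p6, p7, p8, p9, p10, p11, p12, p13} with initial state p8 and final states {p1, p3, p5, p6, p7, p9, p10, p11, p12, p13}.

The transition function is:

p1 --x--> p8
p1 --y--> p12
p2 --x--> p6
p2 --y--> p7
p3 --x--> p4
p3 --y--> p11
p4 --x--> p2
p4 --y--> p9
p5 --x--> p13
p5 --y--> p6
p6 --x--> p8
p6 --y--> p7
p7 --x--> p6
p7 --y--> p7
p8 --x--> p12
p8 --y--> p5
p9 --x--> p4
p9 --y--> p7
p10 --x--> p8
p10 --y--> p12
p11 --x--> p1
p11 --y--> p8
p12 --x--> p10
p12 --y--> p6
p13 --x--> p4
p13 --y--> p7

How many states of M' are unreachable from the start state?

Starting at p8 and following transitions, the reachable set is {p2, p4, p5, p6, p7, p8, p9, p10, p12, p13}. That leaves p1, p3, p11 unreachable — 3 in total.

3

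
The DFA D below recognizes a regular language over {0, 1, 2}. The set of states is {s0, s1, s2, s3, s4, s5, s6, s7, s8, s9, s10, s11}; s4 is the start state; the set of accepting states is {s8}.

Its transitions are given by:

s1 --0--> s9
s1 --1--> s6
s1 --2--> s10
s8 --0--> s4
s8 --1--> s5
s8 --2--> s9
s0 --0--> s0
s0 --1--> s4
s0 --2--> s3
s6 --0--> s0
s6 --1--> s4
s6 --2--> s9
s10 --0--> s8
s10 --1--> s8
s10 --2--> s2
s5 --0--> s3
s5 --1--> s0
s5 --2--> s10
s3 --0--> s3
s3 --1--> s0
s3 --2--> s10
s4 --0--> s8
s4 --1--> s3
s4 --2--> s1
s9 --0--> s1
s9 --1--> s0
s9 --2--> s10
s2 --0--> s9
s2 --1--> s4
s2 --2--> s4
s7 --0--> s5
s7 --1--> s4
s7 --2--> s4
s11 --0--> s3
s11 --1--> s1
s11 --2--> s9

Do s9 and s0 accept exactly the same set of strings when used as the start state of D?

No

States {s7,s11} cannot be reached from the start state, so discard them.
Start with accepting vs non-accepting: {s8} | {s0,s1,s2,s3,s4,s5,s6,s9,s10}.
On input 0, block {s0,s1,s2,s3,s4,s5,s6,s9,s10} splits into {s0,s1,s2,s3,s5,s6,s9} and {s4,s10}.
Refine {s0,s1,s2,s3,s5,s6,s9} on symbol 1: members go to different blocks, giving {s1,s3,s5,s9} and {s0,s2,s6}.
On input 1, block {s4,s10} splits into {s4} and {s10}.
Split {s0,s2,s6} by δ(·,0) → {s0,s6} and {s2}.
Stable partition: {s8} | {s1,s3,s5,s9} | {s4} | {s0,s6} | {s10} | {s2} — 6 equivalence classes.
s9 and s0 end up in different blocks, so they are distinguishable. For instance, the string '10' is accepted from only s0.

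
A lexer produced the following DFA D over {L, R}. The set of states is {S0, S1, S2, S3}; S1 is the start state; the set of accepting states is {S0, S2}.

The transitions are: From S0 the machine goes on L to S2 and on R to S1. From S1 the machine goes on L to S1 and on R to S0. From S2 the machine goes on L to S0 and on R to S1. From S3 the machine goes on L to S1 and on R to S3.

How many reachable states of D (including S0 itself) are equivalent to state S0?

2

States {S3} cannot be reached from the start state, so discard them.
Initial partition by acceptance: {S0,S2} | {S1}.
No further refinement is possible. Final partition (2 blocks): {S0,S2} | {S1}.
State S0 belongs to the block {S0,S2}, which has 2 states.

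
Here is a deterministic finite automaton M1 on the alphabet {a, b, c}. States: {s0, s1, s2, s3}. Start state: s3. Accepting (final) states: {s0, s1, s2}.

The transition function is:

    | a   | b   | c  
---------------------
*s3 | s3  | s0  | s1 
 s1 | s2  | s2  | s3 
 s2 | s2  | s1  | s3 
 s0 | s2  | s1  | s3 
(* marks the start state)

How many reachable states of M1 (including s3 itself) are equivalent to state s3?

Start with accepting vs non-accepting: {s0,s1,s2} | {s3}.
The partition is now stable with 2 blocks: {s0,s1,s2} | {s3}.
The equivalence class containing s3 is {s3}, of size 1.

1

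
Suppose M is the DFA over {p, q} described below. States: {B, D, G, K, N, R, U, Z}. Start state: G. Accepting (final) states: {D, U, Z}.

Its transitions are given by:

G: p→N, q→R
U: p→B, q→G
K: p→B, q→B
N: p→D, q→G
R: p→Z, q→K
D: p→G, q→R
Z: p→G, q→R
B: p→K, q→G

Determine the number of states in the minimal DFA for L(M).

6

Reachable states from the start: {B,D,G,K,N,R,Z}. Unreachable: {U} — drop them.
P0 = {D,Z} | {B,G,K,N,R}.
Refine {B,G,K,N,R} on symbol p: members go to different blocks, giving {B,G,K} and {N,R}.
Split {B,G,K} by δ(·,p) → {B,K} and {G}.
On input q, block {B,K} splits into {B} and {K}.
On input q, block {N,R} splits into {R} and {N}.
No further refinement is possible. Final partition (6 blocks): {D,Z} | {B} | {R} | {G} | {K} | {N}.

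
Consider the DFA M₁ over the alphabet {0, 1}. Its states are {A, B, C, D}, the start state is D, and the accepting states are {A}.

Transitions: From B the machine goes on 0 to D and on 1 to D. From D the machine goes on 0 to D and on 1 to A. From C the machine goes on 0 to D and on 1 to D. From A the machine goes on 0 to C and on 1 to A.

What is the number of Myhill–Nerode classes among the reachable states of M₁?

3

First remove the unreachable states {B}; 3 states remain.
P0 = {A} | {C,D}.
Split {C,D} by δ(·,1) → {C} and {D}.
No further refinement is possible. Final partition (3 blocks): {A} | {C} | {D}.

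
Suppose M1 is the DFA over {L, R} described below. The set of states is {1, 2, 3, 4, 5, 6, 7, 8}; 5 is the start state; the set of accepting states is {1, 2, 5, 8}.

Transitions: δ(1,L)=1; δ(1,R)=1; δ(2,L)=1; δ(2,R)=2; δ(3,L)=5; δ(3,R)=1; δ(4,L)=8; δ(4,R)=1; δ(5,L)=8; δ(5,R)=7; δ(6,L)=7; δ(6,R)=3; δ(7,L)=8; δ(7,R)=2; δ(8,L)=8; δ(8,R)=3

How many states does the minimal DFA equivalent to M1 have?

3

States {4,6} cannot be reached from the start state, so discard them.
Initial partition by acceptance: {1,2,5,8} | {3,7}.
Refine {1,2,5,8} on symbol R: members go to different blocks, giving {1,2} and {5,8}.
No further refinement is possible. Final partition (3 blocks): {1,2} | {3,7} | {5,8}.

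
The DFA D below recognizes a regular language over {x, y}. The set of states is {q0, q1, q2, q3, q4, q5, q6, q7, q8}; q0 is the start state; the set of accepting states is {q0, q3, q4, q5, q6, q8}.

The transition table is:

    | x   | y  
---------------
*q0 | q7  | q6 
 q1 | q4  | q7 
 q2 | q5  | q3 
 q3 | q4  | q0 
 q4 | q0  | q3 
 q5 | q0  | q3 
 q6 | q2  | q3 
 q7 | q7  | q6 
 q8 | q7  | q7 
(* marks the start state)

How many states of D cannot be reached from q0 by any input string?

No path from q0 leads to q1, q8; the other 7 states are all reachable.

2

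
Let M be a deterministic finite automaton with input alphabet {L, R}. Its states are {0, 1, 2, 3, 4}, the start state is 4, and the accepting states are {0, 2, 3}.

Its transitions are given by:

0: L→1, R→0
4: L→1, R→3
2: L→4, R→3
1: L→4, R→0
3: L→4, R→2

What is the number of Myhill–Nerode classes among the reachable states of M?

2

All states are reachable from the start state.
Start with accepting vs non-accepting: {0,2,3} | {1,4}.
Stable partition: {0,2,3} | {1,4} — 2 equivalence classes.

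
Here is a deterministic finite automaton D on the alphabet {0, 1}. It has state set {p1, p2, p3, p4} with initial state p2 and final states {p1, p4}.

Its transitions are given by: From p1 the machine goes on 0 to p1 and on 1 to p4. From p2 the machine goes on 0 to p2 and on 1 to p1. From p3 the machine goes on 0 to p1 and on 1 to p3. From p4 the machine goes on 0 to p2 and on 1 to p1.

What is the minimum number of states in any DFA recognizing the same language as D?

First remove the unreachable states {p3}; 3 states remain.
Initial partition by acceptance: {p1,p4} | {p2}.
Split {p1,p4} by δ(·,0) → {p1} and {p4}.
The partition is now stable with 3 blocks: {p1} | {p2} | {p4}.

3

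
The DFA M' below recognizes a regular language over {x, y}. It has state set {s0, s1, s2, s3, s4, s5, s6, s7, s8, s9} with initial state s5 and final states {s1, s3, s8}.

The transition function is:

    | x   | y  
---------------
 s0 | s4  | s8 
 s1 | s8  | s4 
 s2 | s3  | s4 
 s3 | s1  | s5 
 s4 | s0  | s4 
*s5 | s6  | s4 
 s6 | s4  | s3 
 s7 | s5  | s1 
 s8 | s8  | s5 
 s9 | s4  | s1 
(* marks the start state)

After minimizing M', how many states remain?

First remove the unreachable states {s2,s7,s9}; 7 states remain.
Start with accepting vs non-accepting: {s1,s3,s8} | {s0,s4,s5,s6}.
Refine {s0,s4,s5,s6} on symbol y: members go to different blocks, giving {s0,s6} and {s4,s5}.
No further refinement is possible. Final partition (3 blocks): {s1,s3,s8} | {s0,s6} | {s4,s5}.

3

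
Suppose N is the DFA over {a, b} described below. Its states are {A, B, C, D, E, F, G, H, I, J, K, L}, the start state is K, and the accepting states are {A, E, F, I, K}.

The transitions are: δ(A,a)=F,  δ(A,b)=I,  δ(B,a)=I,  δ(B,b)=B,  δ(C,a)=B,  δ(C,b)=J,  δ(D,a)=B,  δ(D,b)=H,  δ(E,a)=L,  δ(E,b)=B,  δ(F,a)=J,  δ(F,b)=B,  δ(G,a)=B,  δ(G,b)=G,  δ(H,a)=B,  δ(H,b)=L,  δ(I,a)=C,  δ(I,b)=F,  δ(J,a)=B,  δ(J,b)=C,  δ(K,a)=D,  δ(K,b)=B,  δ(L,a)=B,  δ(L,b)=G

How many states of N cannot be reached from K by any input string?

Starting at K and following transitions, the reachable set is {B, C, D, F, G, H, I, J, K, L}. That leaves A, E unreachable — 2 in total.

2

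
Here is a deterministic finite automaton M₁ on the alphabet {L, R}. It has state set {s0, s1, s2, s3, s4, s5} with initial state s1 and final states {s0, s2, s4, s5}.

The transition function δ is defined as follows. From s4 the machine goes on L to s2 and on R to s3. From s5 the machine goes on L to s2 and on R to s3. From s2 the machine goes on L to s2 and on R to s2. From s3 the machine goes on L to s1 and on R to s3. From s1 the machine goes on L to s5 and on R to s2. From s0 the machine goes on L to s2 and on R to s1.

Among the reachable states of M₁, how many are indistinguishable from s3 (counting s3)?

1

Reachable states from the start: {s1,s2,s3,s5}. Unreachable: {s0,s4} — drop them.
Start with accepting vs non-accepting: {s2,s5} | {s1,s3}.
Refine {s2,s5} on symbol R: members go to different blocks, giving {s2} and {s5}.
Split {s1,s3} by δ(·,L) → {s1} and {s3}.
Stable partition: {s2} | {s1} | {s5} | {s3} — 4 equivalence classes.
State s3 belongs to the block {s3}, which has 1 states.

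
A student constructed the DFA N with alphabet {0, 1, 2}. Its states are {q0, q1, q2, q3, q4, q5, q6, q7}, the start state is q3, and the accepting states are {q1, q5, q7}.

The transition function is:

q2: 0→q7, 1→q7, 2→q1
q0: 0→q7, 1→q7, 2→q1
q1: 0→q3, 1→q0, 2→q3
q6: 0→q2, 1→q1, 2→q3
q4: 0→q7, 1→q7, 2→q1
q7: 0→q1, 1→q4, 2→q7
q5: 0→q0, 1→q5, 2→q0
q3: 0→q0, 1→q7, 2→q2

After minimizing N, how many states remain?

First remove the unreachable states {q5,q6}; 6 states remain.
Initial partition by acceptance: {q1,q7} | {q0,q2,q3,q4}.
Refine {q1,q7} on symbol 0: members go to different blocks, giving {q1} and {q7}.
On input 0, block {q0,q2,q3,q4} splits into {q0,q2,q4} and {q3}.
The partition is now stable with 4 blocks: {q1} | {q0,q2,q4} | {q7} | {q3}.

4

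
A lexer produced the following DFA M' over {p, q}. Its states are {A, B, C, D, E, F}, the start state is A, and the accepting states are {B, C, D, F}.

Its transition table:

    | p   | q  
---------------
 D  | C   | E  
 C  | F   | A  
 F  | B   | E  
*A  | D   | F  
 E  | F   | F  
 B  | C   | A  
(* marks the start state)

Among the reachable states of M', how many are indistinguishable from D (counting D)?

4

All states are reachable from the start state.
P0 = {B,C,D,F} | {A,E}.
Stable partition: {B,C,D,F} | {A,E} — 2 equivalence classes.
State D belongs to the block {B,C,D,F}, which has 4 states.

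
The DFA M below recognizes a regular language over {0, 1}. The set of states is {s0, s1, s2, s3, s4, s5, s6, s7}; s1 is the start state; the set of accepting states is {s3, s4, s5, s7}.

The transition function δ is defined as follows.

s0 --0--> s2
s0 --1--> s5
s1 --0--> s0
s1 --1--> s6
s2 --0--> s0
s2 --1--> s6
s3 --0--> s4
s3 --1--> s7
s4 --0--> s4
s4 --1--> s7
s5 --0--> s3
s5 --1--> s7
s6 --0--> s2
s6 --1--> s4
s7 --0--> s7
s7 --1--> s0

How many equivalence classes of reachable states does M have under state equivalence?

4

Initial partition by acceptance: {s3,s4,s5,s7} | {s0,s1,s2,s6}.
On input 1, block {s3,s4,s5,s7} splits into {s3,s4,s5} and {s7}.
Split {s0,s1,s2,s6} by δ(·,1) → {s0,s6} and {s1,s2}.
Stable partition: {s3,s4,s5} | {s0,s6} | {s7} | {s1,s2} — 4 equivalence classes.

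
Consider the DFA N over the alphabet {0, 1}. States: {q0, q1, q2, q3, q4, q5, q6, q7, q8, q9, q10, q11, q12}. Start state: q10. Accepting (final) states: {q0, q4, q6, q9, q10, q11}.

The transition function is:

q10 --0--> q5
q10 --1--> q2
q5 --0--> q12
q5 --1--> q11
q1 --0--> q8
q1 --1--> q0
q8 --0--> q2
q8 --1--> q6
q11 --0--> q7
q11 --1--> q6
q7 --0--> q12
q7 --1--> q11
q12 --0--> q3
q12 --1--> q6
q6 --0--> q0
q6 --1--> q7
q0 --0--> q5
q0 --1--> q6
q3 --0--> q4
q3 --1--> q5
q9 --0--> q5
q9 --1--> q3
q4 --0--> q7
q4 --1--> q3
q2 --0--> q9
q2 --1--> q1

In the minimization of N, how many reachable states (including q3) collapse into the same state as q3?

All states are reachable from the start state.
Start with accepting vs non-accepting: {q0,q4,q6,q9,q10,q11} | {q1,q2,q3,q5,q7,q8,q12}.
Split {q0,q4,q6,q9,q10,q11} by δ(·,0) → {q0,q4,q9,q10,q11} and {q6}.
Split {q0,q4,q9,q10,q11} by δ(·,1) → {q4,q9,q10} and {q0,q11}.
Refine {q1,q2,q3,q5,q7,q8,q12} on symbol 0: members go to different blocks, giving {q1,q5,q7,q8,q12} and {q2,q3}.
Refine {q1,q5,q7,q8,q12} on symbol 0: members go to different blocks, giving {q1,q5,q7} and {q8,q12}.
The partition is now stable with 6 blocks: {q4,q9,q10} | {q1,q5,q7} | {q6} | {q0,q11} | {q2,q3} | {q8,q12}.
The equivalence class containing q3 is {q2,q3}, of size 2.

2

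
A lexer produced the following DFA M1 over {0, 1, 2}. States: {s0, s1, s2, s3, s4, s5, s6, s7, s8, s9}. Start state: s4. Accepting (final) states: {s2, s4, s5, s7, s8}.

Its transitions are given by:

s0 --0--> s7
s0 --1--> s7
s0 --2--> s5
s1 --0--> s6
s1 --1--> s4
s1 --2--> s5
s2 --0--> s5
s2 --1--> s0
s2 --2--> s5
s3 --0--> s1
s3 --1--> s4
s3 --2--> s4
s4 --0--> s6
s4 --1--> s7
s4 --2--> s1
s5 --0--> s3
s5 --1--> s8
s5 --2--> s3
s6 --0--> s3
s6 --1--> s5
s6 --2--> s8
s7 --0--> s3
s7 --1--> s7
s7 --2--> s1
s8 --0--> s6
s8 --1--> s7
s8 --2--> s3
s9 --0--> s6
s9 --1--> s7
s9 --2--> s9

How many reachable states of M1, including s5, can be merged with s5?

Reachable states from the start: {s1,s3,s4,s5,s6,s7,s8}. Unreachable: {s0,s2,s9} — drop them.
Start with accepting vs non-accepting: {s4,s5,s7,s8} | {s1,s3,s6}.
The partition is now stable with 2 blocks: {s4,s5,s7,s8} | {s1,s3,s6}.
State s5 belongs to the block {s4,s5,s7,s8}, which has 4 states.

4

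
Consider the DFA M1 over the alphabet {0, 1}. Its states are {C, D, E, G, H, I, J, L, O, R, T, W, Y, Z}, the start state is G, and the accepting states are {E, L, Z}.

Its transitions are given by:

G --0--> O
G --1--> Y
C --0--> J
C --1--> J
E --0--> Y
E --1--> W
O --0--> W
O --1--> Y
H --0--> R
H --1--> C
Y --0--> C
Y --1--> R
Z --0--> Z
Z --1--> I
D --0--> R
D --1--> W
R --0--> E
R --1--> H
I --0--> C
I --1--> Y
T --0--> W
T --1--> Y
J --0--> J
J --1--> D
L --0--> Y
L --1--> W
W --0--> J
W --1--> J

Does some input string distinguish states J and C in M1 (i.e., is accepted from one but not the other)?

Yes

First remove the unreachable states {I,L,T,Z}; 10 states remain.
Initial partition by acceptance: {E} | {C,D,G,H,J,O,R,W,Y}.
Refine {C,D,G,H,J,O,R,W,Y} on symbol 0: members go to different blocks, giving {C,D,G,H,J,O,W,Y} and {R}.
Refine {C,D,G,H,J,O,W,Y} on symbol 0: members go to different blocks, giving {C,G,J,O,W,Y} and {D,H}.
On input 1, block {C,G,J,O,W,Y} splits into {C,G,O,W} and {Y} and {J}.
On input 0, block {C,G,O,W} splits into {G,O} and {C,W}.
On input 0, block {G,O} splits into {G} and {O}.
The partition is now stable with 8 blocks: {E} | {G} | {R} | {D,H} | {Y} | {J} | {C,W} | {O}.
J and C end up in different blocks, so they are distinguishable. For instance, the string '100' is accepted from only J.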